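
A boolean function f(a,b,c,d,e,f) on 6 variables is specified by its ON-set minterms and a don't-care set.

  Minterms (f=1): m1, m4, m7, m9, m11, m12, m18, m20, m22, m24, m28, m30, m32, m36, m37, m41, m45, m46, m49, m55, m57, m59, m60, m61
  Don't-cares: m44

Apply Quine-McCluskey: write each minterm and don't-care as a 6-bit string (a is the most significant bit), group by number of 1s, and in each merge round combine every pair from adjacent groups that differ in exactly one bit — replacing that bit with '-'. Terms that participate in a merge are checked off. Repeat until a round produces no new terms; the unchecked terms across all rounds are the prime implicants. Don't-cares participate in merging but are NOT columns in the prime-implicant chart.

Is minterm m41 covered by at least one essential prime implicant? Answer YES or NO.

NO

Round 0: 000001✓ 000100✓ 000111 001001✓ 001011✓ 001100✓ 010010✓ 010100✓ 010110✓ 011000✓ 011100✓ 011110✓ 100000✓ 100100✓ 100101✓ 101001✓ 101100✓ 101101✓ 101110✓ 110001✓ 110111 111001✓ 111011✓ 111100✓ 111101✓
Round 1: -00100✓ -01001 -01100✓ -11100✓ 0-0100✓ 0-1100✓ 00-001 00-100✓ 0010-1 01-100✓ 01-110✓ 010-10 0101-0✓ 011-00 0111-0✓ 1-1001✓ 1-1100✓ 1-1101✓ 10-100✓ 10-101✓ 100-00 10010-✓ 101-01✓ 1011-0 10110-✓ 11-001 111-01✓ 1110-1 11110-✓
Round 2: --1100 -0-100 0--100 01-1-0 1-1-01 1-110- 10-10-
PIs = {--1100, -0-100, -01001, 0--100, 00-001, 000111, 0010-1, 01-1-0, 010-10, 011-00, 1-1-01, 1-110-, 10-10-, 100-00, 1011-0, 11-001, 110111, 1110-1}
Coverage chart:
  m1: 00-001 ←essential
  m4: -0-100,0--100
  m7: 000111 ←essential
  m9: -01001,00-001,0010-1
  m11: 0010-1 ←essential
  m12: --1100,-0-100,0--100
  m18: 010-10 ←essential
  m20: 0--100,01-1-0
  m22: 01-1-0,010-10
  m24: 011-00 ←essential
  m28: --1100,0--100,01-1-0,011-00
  m30: 01-1-0 ←essential
  m32: 100-00 ←essential
  m36: -0-100,10-10-,100-00
  m37: 10-10- ←essential
  m41: -01001,1-1-01
  m45: 1-1-01,1-110-,10-10-
  m46: 1011-0 ←essential
  m49: 11-001 ←essential
  m55: 110111 ←essential
  m57: 1-1-01,11-001,1110-1
  m59: 1110-1 ←essential
  m60: --1100,1-110-
  m61: 1-1-01,1-110-
Essential: 00-001, 000111, 0010-1, 01-1-0, 010-10, 011-00, 10-10-, 100-00, 1011-0, 11-001, 110111, 1110-1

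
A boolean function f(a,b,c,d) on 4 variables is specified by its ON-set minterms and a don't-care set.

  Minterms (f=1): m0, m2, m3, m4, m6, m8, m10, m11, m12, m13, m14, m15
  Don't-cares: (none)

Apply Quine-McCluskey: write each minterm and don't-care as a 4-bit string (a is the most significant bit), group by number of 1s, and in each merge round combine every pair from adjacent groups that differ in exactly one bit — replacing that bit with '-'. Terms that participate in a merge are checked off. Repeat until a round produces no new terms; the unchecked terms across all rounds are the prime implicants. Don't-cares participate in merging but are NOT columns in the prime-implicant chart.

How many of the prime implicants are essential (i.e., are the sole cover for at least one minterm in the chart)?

3

Round 0: 0000✓ 0010✓ 0011✓ 0100✓ 0110✓ 1000✓ 1010✓ 1011✓ 1100✓ 1101✓ 1110✓ 1111✓
Round 1: -000✓ -010✓ -011✓ -100✓ -110✓ 0-00✓ 0-10✓ 00-0✓ 001-✓ 01-0✓ 1-00✓ 1-10✓ 1-11✓ 10-0✓ 101-✓ 11-0✓ 11-1✓ 110-✓ 111-✓
Round 2: --00✓ --10✓ -0-0✓ -01- -1-0✓ 0--0✓ 1--0✓ 1-1- 11--
Round 3: ---0
PIs = {---0, -01-, 1-1-, 11--}
Coverage chart:
  m0: ---0 ←essential
  m2: ---0,-01-
  m3: -01- ←essential
  m4: ---0 ←essential
  m6: ---0 ←essential
  m8: ---0 ←essential
  m10: ---0,-01-,1-1-
  m11: -01-,1-1-
  m12: ---0,11--
  m13: 11-- ←essential
  m14: ---0,1-1-,11--
  m15: 1-1-,11--
Essential: ---0, -01-, 11--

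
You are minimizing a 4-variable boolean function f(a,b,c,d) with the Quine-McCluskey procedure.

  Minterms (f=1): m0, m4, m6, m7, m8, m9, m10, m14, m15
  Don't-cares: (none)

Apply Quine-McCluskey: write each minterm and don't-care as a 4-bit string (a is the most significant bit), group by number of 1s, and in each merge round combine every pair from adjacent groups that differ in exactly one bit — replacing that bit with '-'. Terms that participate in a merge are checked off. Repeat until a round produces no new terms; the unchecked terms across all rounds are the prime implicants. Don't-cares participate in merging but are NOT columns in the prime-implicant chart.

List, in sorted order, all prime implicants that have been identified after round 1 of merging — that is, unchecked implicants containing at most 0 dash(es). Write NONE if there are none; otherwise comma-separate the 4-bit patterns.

size-2^0 implicants → 0000(✓)  0100(✓)  0110(✓)  0111(✓)  1000(✓)  1001(✓)  1010(✓)  1110(✓)  1111(✓)
size-2^1 implicants → -000  -110(✓)  -111(✓)  0-00  01-0  011-(✓)  1-10  10-0  100-  111-(✓)
size-2^2 implicants → -11-
Unchecked terms (primes): -000, -11-, 0-00, 01-0, 1-10, 10-0, 100-

NONE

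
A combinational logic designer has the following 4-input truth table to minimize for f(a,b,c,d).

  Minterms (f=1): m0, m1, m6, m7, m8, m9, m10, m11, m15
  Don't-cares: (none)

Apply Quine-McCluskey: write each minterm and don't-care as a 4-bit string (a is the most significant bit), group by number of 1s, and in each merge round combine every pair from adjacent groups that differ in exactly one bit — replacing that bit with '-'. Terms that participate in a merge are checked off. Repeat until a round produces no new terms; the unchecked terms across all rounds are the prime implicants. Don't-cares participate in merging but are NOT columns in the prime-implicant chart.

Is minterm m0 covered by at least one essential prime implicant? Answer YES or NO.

size-2^0 implicants → 0000(✓)  0001(✓)  0110(✓)  0111(✓)  1000(✓)  1001(✓)  1010(✓)  1011(✓)  1111(✓)
size-2^1 implicants → -000(✓)  -001(✓)  -111  000-(✓)  011-  1-11  10-0(✓)  10-1(✓)  100-(✓)  101-(✓)
size-2^2 implicants → -00-  10--
Unchecked terms (primes): -00-, -111, 011-, 1-11, 10--
Minterm coverage:
  m0 ⊆ -00- [E]
  m1 ⊆ -00- [E]
  m6 ⊆ 011- [E]
  m7 ⊆ -111,011-
  m8 ⊆ -00-,10--
  m9 ⊆ -00-,10--
  m10 ⊆ 10-- [E]
  m11 ⊆ 1-11,10--
  m15 ⊆ -111,1-11
E = {-00-, 011-, 10--}

YES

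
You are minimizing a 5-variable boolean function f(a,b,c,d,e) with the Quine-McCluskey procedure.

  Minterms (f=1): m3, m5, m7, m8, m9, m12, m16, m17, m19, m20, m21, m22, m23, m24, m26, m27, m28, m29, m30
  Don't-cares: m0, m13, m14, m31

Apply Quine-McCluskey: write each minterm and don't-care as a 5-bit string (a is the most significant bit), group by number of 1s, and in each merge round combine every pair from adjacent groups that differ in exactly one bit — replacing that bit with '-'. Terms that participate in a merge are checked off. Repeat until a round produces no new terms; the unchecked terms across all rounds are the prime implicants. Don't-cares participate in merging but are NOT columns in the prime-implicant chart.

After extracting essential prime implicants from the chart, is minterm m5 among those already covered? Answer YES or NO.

NO

size-2^0 implicants → 00000(✓)  00011(✓)  00101(✓)  00111(✓)  01000(✓)  01001(✓)  01100(✓)  01101(✓)  01110(✓)  10000(✓)  10001(✓)  10011(✓)  10100(✓)  10101(✓)  10110(✓)  10111(✓)  11000(✓)  11010(✓)  11011(✓)  11100(✓)  11101(✓)  11110(✓)  11111(✓)
size-2^1 implicants → -0000(✓)  -0011(✓)  -0101(✓)  -0111(✓)  -1000(✓)  -1100(✓)  -1101(✓)  -1110(✓)  0-000(✓)  0-101(✓)  00-11(✓)  001-1(✓)  01-00(✓)  01-01(✓)  0100-(✓)  011-0(✓)  0110-(✓)  1-000(✓)  1-011(✓)  1-100(✓)  1-101(✓)  1-110(✓)  1-111(✓)  10-00(✓)  10-01(✓)  10-11(✓)  100-1(✓)  1000-(✓)  101-0(✓)  101-1(✓)  1010-(✓)  1011-(✓)  11-00(✓)  11-10(✓)  11-11(✓)  110-0(✓)  1101-(✓)  111-0(✓)  111-1(✓)  1110-(✓)  1111-(✓)
size-2^2 implicants → --000  --101  -0-11  -01-1  -1-00  -11-0  -110-  01-0-  1--00  1--11  1-1-0(✓)  1-1-1(✓)  1-10-(✓)  1-11-(✓)  10--1  10-0-  101--(✓)  11--0  11-1-  111--(✓)
size-2^3 implicants → 1-1--
Unchecked terms (primes): --000, --101, -0-11, -01-1, -1-00, -11-0, -110-, 01-0-, 1--00, 1--11, 1-1--, 10--1, 10-0-, 11--0, 11-1-
Minterm coverage:
  m3 ⊆ -0-11 [E]
  m5 ⊆ --101,-01-1
  m7 ⊆ -0-11,-01-1
  m8 ⊆ --000,-1-00,01-0-
  m9 ⊆ 01-0- [E]
  m12 ⊆ -1-00,-11-0,-110-,01-0-
  m16 ⊆ --000,1--00,10-0-
  m17 ⊆ 10--1,10-0-
  m19 ⊆ -0-11,1--11,10--1
  m20 ⊆ 1--00,1-1--,10-0-
  m21 ⊆ --101,-01-1,1-1--,10--1,10-0-
  m22 ⊆ 1-1-- [E]
  m23 ⊆ -0-11,-01-1,1--11,1-1--,10--1
  m24 ⊆ --000,-1-00,1--00,11--0
  m26 ⊆ 11--0,11-1-
  m27 ⊆ 1--11,11-1-
  m28 ⊆ -1-00,-11-0,-110-,1--00,1-1--,11--0
  m29 ⊆ --101,-110-,1-1--
  m30 ⊆ -11-0,1-1--,11--0,11-1-
E = {-0-11, 01-0-, 1-1--}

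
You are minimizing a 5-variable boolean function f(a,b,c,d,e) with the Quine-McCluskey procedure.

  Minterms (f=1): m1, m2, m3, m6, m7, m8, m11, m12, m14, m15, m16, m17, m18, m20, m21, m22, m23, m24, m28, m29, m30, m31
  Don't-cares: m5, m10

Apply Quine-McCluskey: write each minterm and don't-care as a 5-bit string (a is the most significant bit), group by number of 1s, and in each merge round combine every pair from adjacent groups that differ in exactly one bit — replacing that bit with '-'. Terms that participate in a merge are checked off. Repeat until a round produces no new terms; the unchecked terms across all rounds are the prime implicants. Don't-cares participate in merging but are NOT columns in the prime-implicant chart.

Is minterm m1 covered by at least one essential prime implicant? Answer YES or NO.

size-2^0 implicants → 00001(✓)  00010(✓)  00011(✓)  00101(✓)  00110(✓)  00111(✓)  01000(✓)  01010(✓)  01011(✓)  01100(✓)  01110(✓)  01111(✓)  10000(✓)  10001(✓)  10010(✓)  10100(✓)  10101(✓)  10110(✓)  10111(✓)  11000(✓)  11100(✓)  11101(✓)  11110(✓)  11111(✓)
size-2^1 implicants → -0001(✓)  -0010(✓)  -0101(✓)  -0110(✓)  -0111(✓)  -1000(✓)  -1100(✓)  -1110(✓)  -1111(✓)  0-010(✓)  0-011(✓)  0-110(✓)  0-111(✓)  00-01(✓)  00-10(✓)  00-11(✓)  000-1(✓)  0001-(✓)  001-1(✓)  0011-(✓)  01-00(✓)  01-10(✓)  01-11(✓)  010-0(✓)  0101-(✓)  011-0(✓)  0111-(✓)  1-000(✓)  1-100(✓)  1-101(✓)  1-110(✓)  1-111(✓)  10-00(✓)  10-01(✓)  10-10(✓)  100-0(✓)  1000-(✓)  101-0(✓)  101-1(✓)  1010-(✓)  1011-(✓)  11-00(✓)  111-0(✓)  111-1(✓)  1110-(✓)  1111-(✓)
size-2^2 implicants → --110(✓)  --111(✓)  -0-01  -0-10  -01-1  -011-(✓)  -1-00  -11-0  -111-(✓)  0--10(✓)  0--11(✓)  0-01-(✓)  0-11-(✓)  00--1  00-1-(✓)  01--0  01-1-(✓)  1--00  1-1-0(✓)  1-1-1(✓)  1-10-(✓)  1-11-(✓)  10--0  10-0-  101--(✓)  111--(✓)
size-2^3 implicants → --11-  0--1-  1-1--
Unchecked terms (primes): --11-, -0-01, -0-10, -01-1, -1-00, -11-0, 0--1-, 00--1, 01--0, 1--00, 1-1--, 10--0, 10-0-
Minterm coverage:
  m1 ⊆ -0-01,00--1
  m2 ⊆ -0-10,0--1-
  m3 ⊆ 0--1-,00--1
  m6 ⊆ --11-,-0-10,0--1-
  m7 ⊆ --11-,-01-1,0--1-,00--1
  m8 ⊆ -1-00,01--0
  m11 ⊆ 0--1- [E]
  m12 ⊆ -1-00,-11-0,01--0
  m14 ⊆ --11-,-11-0,0--1-,01--0
  m15 ⊆ --11-,0--1-
  m16 ⊆ 1--00,10--0,10-0-
  m17 ⊆ -0-01,10-0-
  m18 ⊆ -0-10,10--0
  m20 ⊆ 1--00,1-1--,10--0,10-0-
  m21 ⊆ -0-01,-01-1,1-1--,10-0-
  m22 ⊆ --11-,-0-10,1-1--,10--0
  m23 ⊆ --11-,-01-1,1-1--
  m24 ⊆ -1-00,1--00
  m28 ⊆ -1-00,-11-0,1--00,1-1--
  m29 ⊆ 1-1-- [E]
  m30 ⊆ --11-,-11-0,1-1--
  m31 ⊆ --11-,1-1--
E = {0--1-, 1-1--}

NO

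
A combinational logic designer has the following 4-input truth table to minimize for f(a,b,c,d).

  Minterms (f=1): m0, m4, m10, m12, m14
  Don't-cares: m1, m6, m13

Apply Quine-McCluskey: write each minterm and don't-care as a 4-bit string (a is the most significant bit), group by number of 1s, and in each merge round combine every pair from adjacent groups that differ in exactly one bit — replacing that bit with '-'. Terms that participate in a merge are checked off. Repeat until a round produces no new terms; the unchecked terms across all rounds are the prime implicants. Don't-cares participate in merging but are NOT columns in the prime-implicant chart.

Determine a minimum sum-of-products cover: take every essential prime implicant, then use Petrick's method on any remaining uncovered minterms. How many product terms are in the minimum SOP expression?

[col 0] 0000*, 0001*, 0100*, 0110*, 1010*, 1100*, 1101*, 1110*
[col 1] -100*, -110*, 0-00, 000-, 01-0*, 1-10, 11-0*, 110-
[col 2] -1-0
Prime implicants: -1-0, 0-00, 000-, 1-10, 110-
PI chart (minterm → PIs covering it):
  0 | 0-00,000-
  4 | -1-0,0-00
  10 | 1-10  (sole → essential)
  12 | -1-0,110-
  14 | -1-0,1-10
Essential prime implicants: 1-10
Petrick residual → -1-0, 0-00
Minimum SOP uses 3 PIs: bd' + a'c'd' + acd'

3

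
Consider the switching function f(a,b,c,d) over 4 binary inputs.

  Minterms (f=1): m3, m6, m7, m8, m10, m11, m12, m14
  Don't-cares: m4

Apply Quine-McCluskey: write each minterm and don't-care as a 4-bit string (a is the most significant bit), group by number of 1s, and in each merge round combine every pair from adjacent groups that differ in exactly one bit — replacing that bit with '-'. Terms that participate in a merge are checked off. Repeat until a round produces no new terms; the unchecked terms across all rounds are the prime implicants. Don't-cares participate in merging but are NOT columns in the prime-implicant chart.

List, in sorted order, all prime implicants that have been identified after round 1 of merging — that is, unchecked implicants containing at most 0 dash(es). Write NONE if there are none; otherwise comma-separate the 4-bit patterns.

NONE

[col 0] 0011*, 0100*, 0110*, 0111*, 1000*, 1010*, 1011*, 1100*, 1110*
[col 1] -011, -100*, -110*, 0-11, 01-0*, 011-, 1-00*, 1-10*, 10-0*, 101-, 11-0*
[col 2] -1-0, 1--0
Prime implicants: -011, -1-0, 0-11, 011-, 1--0, 101-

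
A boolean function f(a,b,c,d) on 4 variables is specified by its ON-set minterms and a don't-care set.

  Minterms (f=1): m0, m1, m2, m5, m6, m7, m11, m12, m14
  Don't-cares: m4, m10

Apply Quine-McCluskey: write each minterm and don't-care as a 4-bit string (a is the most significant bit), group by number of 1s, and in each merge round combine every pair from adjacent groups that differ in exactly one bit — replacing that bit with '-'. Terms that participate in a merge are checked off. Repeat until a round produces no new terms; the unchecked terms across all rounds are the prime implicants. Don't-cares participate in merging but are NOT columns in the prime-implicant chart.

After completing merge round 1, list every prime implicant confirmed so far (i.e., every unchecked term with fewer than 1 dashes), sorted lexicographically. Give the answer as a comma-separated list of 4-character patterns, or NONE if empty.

NONE

[col 0] 0000*, 0001*, 0010*, 0100*, 0101*, 0110*, 0111*, 1010*, 1011*, 1100*, 1110*
[col 1] -010*, -100*, -110*, 0-00*, 0-01*, 0-10*, 00-0*, 000-*, 01-0*, 01-1*, 010-*, 011-*, 1-10*, 101-, 11-0*
[col 2] --10, -1-0, 0--0, 0-0-, 01--
Prime implicants: --10, -1-0, 0--0, 0-0-, 01--, 101-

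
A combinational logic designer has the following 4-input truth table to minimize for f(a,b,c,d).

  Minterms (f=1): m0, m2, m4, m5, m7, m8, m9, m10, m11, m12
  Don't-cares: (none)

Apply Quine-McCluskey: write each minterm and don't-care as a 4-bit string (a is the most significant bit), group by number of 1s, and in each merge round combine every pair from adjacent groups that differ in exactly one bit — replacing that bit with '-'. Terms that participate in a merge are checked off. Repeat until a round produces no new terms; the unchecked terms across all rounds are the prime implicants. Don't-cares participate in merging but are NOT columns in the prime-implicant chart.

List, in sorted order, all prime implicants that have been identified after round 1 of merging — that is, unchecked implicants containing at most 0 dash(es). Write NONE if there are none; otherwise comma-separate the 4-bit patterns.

Round 0: 0000✓ 0010✓ 0100✓ 0101✓ 0111✓ 1000✓ 1001✓ 1010✓ 1011✓ 1100✓
Round 1: -000✓ -010✓ -100✓ 0-00✓ 00-0✓ 01-1 010- 1-00✓ 10-0✓ 10-1✓ 100-✓ 101-✓
Round 2: --00 -0-0 10--
PIs = {--00, -0-0, 01-1, 010-, 10--}

NONE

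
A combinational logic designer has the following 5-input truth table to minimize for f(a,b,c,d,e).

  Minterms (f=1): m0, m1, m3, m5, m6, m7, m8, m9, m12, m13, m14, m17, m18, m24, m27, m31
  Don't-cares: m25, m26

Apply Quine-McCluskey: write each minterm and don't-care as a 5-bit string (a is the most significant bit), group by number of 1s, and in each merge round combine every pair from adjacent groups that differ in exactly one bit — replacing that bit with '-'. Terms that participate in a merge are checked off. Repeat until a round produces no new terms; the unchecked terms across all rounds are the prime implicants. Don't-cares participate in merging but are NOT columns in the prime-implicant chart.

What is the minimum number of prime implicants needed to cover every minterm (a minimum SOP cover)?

Round 0: 00000✓ 00001✓ 00011✓ 00101✓ 00110✓ 00111✓ 01000✓ 01001✓ 01100✓ 01101✓ 01110✓ 10001✓ 10010✓ 11000✓ 11001✓ 11010✓ 11011✓ 11111✓
Round 1: -0001✓ -1000✓ -1001✓ 0-000✓ 0-001✓ 0-101✓ 0-110 00-01✓ 00-11✓ 000-1✓ 0000-✓ 001-1✓ 0011- 01-00✓ 01-01✓ 0100-✓ 011-0 0110-✓ 1-001✓ 1-010 11-11 110-0✓ 110-1✓ 1100-✓ 1101-✓
Round 2: --001 -100- 0--01 0-00- 00--1 01-0- 110--
PIs = {--001, -100-, 0--01, 0-00-, 0-110, 00--1, 0011-, 01-0-, 011-0, 1-010, 11-11, 110--}
Coverage chart:
  m0: 0-00- ←essential
  m1: --001,0--01,0-00-,00--1
  m3: 00--1 ←essential
  m5: 0--01,00--1
  m6: 0-110,0011-
  m7: 00--1,0011-
  m8: -100-,0-00-,01-0-
  m9: --001,-100-,0--01,0-00-,01-0-
  m12: 01-0-,011-0
  m13: 0--01,01-0-
  m14: 0-110,011-0
  m17: --001 ←essential
  m18: 1-010 ←essential
  m24: -100-,110--
  m27: 11-11,110--
  m31: 11-11 ←essential
Essential: --001, 0-00-, 00--1, 1-010, 11-11
Petrick residual → -100-, 0-110, 01-0-
Min cover (8 terms): c'd'e + bc'd' + a'c'd' + a'cde' + a'b'e + a'bd' + ac'de' + abde

8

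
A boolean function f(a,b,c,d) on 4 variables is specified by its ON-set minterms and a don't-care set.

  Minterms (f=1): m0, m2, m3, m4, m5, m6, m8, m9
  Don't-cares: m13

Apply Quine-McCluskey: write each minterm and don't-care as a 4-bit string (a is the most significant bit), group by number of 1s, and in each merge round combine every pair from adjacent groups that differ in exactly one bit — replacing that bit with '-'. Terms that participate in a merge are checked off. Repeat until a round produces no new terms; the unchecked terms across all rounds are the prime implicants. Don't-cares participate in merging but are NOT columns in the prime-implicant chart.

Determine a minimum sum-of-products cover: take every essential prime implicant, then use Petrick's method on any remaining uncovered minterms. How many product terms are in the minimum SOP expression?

size-2^0 implicants → 0000(✓)  0010(✓)  0011(✓)  0100(✓)  0101(✓)  0110(✓)  1000(✓)  1001(✓)  1101(✓)
size-2^1 implicants → -000  -101  0-00(✓)  0-10(✓)  00-0(✓)  001-  01-0(✓)  010-  1-01  100-
size-2^2 implicants → 0--0
Unchecked terms (primes): -000, -101, 0--0, 001-, 010-, 1-01, 100-
Minterm coverage:
  m0 ⊆ -000,0--0
  m2 ⊆ 0--0,001-
  m3 ⊆ 001- [E]
  m4 ⊆ 0--0,010-
  m5 ⊆ -101,010-
  m6 ⊆ 0--0 [E]
  m8 ⊆ -000,100-
  m9 ⊆ 1-01,100-
E = {0--0, 001-}
Petrick residual → -101, 100-
Cover = bc'd + a'd' + a'b'c + ab'c'  |cover|=4

4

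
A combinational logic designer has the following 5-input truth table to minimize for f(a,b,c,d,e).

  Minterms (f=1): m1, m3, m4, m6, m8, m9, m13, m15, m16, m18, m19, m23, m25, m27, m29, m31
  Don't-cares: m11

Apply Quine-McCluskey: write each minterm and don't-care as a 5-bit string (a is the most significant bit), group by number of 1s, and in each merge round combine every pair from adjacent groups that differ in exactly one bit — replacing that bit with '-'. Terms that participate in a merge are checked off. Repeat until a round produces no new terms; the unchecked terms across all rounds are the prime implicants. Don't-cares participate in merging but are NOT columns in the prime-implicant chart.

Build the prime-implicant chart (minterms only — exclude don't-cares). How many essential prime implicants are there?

[col 0] 00001*, 00011*, 00100*, 00110*, 01000*, 01001*, 01011*, 01101*, 01111*, 10000*, 10010*, 10011*, 10111*, 11001*, 11011*, 11101*, 11111*
[col 1] -0011*, -1001*, -1011*, -1101*, -1111*, 0-001*, 0-011*, 000-1*, 001-0, 01-01*, 01-11*, 010-1*, 0100-, 011-1*, 1-011*, 1-111*, 10-11*, 100-0, 1001-, 11-01*, 11-11*, 110-1*, 111-1*
[col 2] --011, -1-01*, -1-11*, -10-1*, -11-1*, 0-0-1, 01--1*, 1--11, 11--1*
[col 3] -1--1
Prime implicants: --011, -1--1, 0-0-1, 001-0, 0100-, 1--11, 100-0, 1001-
PI chart (minterm → PIs covering it):
  1 | 0-0-1  (sole → essential)
  3 | --011,0-0-1
  4 | 001-0  (sole → essential)
  6 | 001-0  (sole → essential)
  8 | 0100-  (sole → essential)
  9 | -1--1,0-0-1,0100-
  13 | -1--1  (sole → essential)
  15 | -1--1  (sole → essential)
  16 | 100-0  (sole → essential)
  18 | 100-0,1001-
  19 | --011,1--11,1001-
  23 | 1--11  (sole → essential)
  25 | -1--1  (sole → essential)
  27 | --011,-1--1,1--11
  29 | -1--1  (sole → essential)
  31 | -1--1,1--11
Essential prime implicants: -1--1, 0-0-1, 001-0, 0100-, 1--11, 100-0

6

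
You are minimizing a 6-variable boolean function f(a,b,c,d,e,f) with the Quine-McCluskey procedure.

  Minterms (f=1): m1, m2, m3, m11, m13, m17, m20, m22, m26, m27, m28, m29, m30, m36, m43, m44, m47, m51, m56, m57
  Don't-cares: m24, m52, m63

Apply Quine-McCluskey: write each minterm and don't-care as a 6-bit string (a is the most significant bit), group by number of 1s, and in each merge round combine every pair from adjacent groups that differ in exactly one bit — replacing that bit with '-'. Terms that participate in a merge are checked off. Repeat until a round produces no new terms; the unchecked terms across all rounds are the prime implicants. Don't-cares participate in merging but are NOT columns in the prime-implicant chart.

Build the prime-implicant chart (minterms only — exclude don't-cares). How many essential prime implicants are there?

Round 0: 000001✓ 000010✓ 000011✓ 001011✓ 001101✓ 010001✓ 010100✓ 010110✓ 011000✓ 011010✓ 011011✓ 011100✓ 011101✓ 011110✓ 100100✓ 101011✓ 101100✓ 101111✓ 110011 110100✓ 111000✓ 111001✓ 111111✓
Round 1: -01011 -10100 -11000 0-0001 0-1011 0-1101 00-011 0000-1 00001- 01-100✓ 01-110✓ 0101-0✓ 011-00✓ 011-10✓ 0110-0✓ 01101- 0111-0✓ 01110- 1-0100 1-1111 10-100 101-11 11100-
Round 2: 01-1-0 011--0
PIs = {-01011, -10100, -11000, 0-0001, 0-1011, 0-1101, 00-011, 0000-1, 00001-, 01-1-0, 011--0, 01101-, 01110-, 1-0100, 1-1111, 10-100, 101-11, 110011, 11100-}
Coverage chart:
  m1: 0-0001,0000-1
  m2: 00001- ←essential
  m3: 00-011,0000-1,00001-
  m11: -01011,0-1011,00-011
  m13: 0-1101 ←essential
  m17: 0-0001 ←essential
  m20: -10100,01-1-0
  m22: 01-1-0 ←essential
  m26: 011--0,01101-
  m27: 0-1011,01101-
  m28: 01-1-0,011--0,01110-
  m29: 0-1101,01110-
  m30: 01-1-0,011--0
  m36: 1-0100,10-100
  m43: -01011,101-11
  m44: 10-100 ←essential
  m47: 1-1111,101-11
  m51: 110011 ←essential
  m56: -11000,11100-
  m57: 11100- ←essential
Essential: 0-0001, 0-1101, 00001-, 01-1-0, 10-100, 110011, 11100-

7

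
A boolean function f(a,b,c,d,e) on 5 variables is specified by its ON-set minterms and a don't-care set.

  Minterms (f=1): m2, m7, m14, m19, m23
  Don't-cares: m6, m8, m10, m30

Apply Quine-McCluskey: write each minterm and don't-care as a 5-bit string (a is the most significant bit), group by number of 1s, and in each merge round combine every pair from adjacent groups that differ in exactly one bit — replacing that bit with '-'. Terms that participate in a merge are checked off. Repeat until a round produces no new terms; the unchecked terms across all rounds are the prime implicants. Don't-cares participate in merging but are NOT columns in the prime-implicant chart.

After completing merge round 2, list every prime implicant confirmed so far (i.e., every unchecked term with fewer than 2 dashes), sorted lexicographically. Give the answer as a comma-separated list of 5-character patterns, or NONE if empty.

size-2^0 implicants → 00010(✓)  00110(✓)  00111(✓)  01000(✓)  01010(✓)  01110(✓)  10011(✓)  10111(✓)  11110(✓)
size-2^1 implicants → -0111  -1110  0-010(✓)  0-110(✓)  00-10(✓)  0011-  01-10(✓)  010-0  10-11
size-2^2 implicants → 0--10
Unchecked terms (primes): -0111, -1110, 0--10, 0011-, 010-0, 10-11

-0111, -1110, 0011-, 010-0, 10-11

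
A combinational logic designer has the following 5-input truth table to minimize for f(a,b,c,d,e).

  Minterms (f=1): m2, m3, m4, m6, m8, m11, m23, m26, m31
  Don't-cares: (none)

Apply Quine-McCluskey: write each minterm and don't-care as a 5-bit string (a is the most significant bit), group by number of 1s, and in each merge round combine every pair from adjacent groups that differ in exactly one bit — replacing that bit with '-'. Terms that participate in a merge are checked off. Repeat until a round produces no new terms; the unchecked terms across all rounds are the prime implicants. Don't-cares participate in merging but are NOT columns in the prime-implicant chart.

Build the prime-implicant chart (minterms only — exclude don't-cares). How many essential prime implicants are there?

5

size-2^0 implicants → 00010(✓)  00011(✓)  00100(✓)  00110(✓)  01000  01011(✓)  10111(✓)  11010  11111(✓)
size-2^1 implicants → 0-011  00-10  0001-  001-0  1-111
Unchecked terms (primes): 0-011, 00-10, 0001-, 001-0, 01000, 1-111, 11010
Minterm coverage:
  m2 ⊆ 00-10,0001-
  m3 ⊆ 0-011,0001-
  m4 ⊆ 001-0 [E]
  m6 ⊆ 00-10,001-0
  m8 ⊆ 01000 [E]
  m11 ⊆ 0-011 [E]
  m23 ⊆ 1-111 [E]
  m26 ⊆ 11010 [E]
  m31 ⊆ 1-111 [E]
E = {0-011, 001-0, 01000, 1-111, 11010}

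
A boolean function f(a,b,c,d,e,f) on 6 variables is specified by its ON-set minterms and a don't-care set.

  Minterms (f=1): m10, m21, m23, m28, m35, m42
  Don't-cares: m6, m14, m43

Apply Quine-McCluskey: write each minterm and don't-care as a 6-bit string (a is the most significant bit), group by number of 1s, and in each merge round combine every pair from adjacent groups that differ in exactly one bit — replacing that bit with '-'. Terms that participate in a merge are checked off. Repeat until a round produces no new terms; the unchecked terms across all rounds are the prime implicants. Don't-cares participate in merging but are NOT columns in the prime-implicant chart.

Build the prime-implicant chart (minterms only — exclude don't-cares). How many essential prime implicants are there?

Round 0: 000110✓ 001010✓ 001110✓ 010101✓ 010111✓ 011100 100011✓ 101010✓ 101011✓
Round 1: -01010 00-110 001-10 0101-1 10-011 10101-
PIs = {-01010, 00-110, 001-10, 0101-1, 011100, 10-011, 10101-}
Coverage chart:
  m10: -01010,001-10
  m21: 0101-1 ←essential
  m23: 0101-1 ←essential
  m28: 011100 ←essential
  m35: 10-011 ←essential
  m42: -01010,10101-
Essential: 0101-1, 011100, 10-011

3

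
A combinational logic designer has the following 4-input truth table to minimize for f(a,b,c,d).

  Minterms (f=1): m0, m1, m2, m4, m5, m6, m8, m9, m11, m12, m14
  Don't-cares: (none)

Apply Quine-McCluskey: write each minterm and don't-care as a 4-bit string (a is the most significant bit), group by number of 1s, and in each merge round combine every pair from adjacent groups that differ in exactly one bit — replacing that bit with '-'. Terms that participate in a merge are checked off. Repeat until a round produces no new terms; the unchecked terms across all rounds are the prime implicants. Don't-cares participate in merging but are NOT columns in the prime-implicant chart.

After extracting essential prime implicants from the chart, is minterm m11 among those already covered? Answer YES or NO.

YES

[col 0] 0000*, 0001*, 0010*, 0100*, 0101*, 0110*, 1000*, 1001*, 1011*, 1100*, 1110*
[col 1] -000*, -001*, -100*, -110*, 0-00*, 0-01*, 0-10*, 00-0*, 000-*, 01-0*, 010-*, 1-00*, 10-1, 100-*, 11-0*
[col 2] --00, -00-, -1-0, 0--0, 0-0-
Prime implicants: --00, -00-, -1-0, 0--0, 0-0-, 10-1
PI chart (minterm → PIs covering it):
  0 | --00,-00-,0--0,0-0-
  1 | -00-,0-0-
  2 | 0--0  (sole → essential)
  4 | --00,-1-0,0--0,0-0-
  5 | 0-0-  (sole → essential)
  6 | -1-0,0--0
  8 | --00,-00-
  9 | -00-,10-1
  11 | 10-1  (sole → essential)
  12 | --00,-1-0
  14 | -1-0  (sole → essential)
Essential prime implicants: -1-0, 0--0, 0-0-, 10-1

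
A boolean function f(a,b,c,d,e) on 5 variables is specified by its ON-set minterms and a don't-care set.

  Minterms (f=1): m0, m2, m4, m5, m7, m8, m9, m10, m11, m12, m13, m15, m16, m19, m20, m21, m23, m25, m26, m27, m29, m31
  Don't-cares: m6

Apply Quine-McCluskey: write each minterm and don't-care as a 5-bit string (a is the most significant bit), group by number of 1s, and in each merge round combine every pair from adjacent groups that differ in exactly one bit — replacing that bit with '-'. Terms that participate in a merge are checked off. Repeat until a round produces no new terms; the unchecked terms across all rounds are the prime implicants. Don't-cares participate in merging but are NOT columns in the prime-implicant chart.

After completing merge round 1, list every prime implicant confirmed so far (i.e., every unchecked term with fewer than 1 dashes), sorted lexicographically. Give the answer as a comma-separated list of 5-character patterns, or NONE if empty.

NONE

[col 0] 00000*, 00010*, 00100*, 00101*, 00110*, 00111*, 01000*, 01001*, 01010*, 01011*, 01100*, 01101*, 01111*, 10000*, 10011*, 10100*, 10101*, 10111*, 11001*, 11010*, 11011*, 11101*, 11111*
[col 1] -0000*, -0100*, -0101*, -0111*, -1001*, -1010*, -1011*, -1101*, -1111*, 0-000*, 0-010*, 0-100*, 0-101*, 0-111*, 00-00*, 00-10*, 000-0*, 001-0*, 001-1*, 0010-*, 0011-*, 01-00*, 01-01*, 01-11*, 010-0*, 010-1*, 0100-*, 0101-*, 011-1*, 0110-*, 1-011*, 1-101*, 1-111*, 10-00*, 10-11*, 101-1*, 1010-*, 11-01*, 11-11*, 110-1*, 1101-*, 111-1*
[col 2] --101*, --111*, -0-00, -01-1*, -010-, -1-01*, -1-11*, -10-1*, -101-, -11-1*, 0--00, 0-0-0, 0-1-1*, 0-10-, 00--0, 001--, 01--1*, 01-0-, 010--, 1--11, 1-1-1*, 11--1*
[col 3] --1-1, -1--1
Prime implicants: --1-1, -0-00, -010-, -1--1, -101-, 0--00, 0-0-0, 0-10-, 00--0, 001--, 01-0-, 010--, 1--11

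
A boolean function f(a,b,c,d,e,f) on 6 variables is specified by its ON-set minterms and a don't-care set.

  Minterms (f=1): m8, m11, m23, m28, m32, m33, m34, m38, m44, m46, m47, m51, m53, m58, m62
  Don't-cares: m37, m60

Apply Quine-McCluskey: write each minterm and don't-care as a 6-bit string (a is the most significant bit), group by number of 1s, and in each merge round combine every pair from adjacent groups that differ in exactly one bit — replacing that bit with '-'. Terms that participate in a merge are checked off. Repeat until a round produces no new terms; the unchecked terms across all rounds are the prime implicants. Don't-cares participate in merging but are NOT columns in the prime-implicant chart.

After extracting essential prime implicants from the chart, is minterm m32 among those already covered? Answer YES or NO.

NO

Round 0: 001000 001011 010111 011100✓ 100000✓ 100001✓ 100010✓ 100101✓ 100110✓ 101100✓ 101110✓ 101111✓ 110011 110101✓ 111010✓ 111100✓ 111110✓
Round 1: -11100 1-0101 1-1100✓ 1-1110✓ 10-110 100-01 100-10 1000-0 10000- 1011-0✓ 10111- 111-10 1111-0✓
Round 2: 1-11-0
PIs = {-11100, 001000, 001011, 010111, 1-0101, 1-11-0, 10-110, 100-01, 100-10, 1000-0, 10000-, 10111-, 110011, 111-10}
Coverage chart:
  m8: 001000 ←essential
  m11: 001011 ←essential
  m23: 010111 ←essential
  m28: -11100 ←essential
  m32: 1000-0,10000-
  m33: 100-01,10000-
  m34: 100-10,1000-0
  m38: 10-110,100-10
  m44: 1-11-0 ←essential
  m46: 1-11-0,10-110,10111-
  m47: 10111- ←essential
  m51: 110011 ←essential
  m53: 1-0101 ←essential
  m58: 111-10 ←essential
  m62: 1-11-0,111-10
Essential: -11100, 001000, 001011, 010111, 1-0101, 1-11-0, 10111-, 110011, 111-10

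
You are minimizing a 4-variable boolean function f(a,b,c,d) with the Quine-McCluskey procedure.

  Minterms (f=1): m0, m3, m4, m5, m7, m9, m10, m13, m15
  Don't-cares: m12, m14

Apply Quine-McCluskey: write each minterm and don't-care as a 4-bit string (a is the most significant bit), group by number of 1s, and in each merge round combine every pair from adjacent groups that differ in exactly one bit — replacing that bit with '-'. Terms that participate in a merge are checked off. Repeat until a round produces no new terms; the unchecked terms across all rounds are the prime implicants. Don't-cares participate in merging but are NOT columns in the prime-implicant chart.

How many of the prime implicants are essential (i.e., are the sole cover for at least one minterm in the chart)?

size-2^0 implicants → 0000(✓)  0011(✓)  0100(✓)  0101(✓)  0111(✓)  1001(✓)  1010(✓)  1100(✓)  1101(✓)  1110(✓)  1111(✓)
size-2^1 implicants → -100(✓)  -101(✓)  -111(✓)  0-00  0-11  01-1(✓)  010-(✓)  1-01  1-10  11-0(✓)  11-1(✓)  110-(✓)  111-(✓)
size-2^2 implicants → -1-1  -10-  11--
Unchecked terms (primes): -1-1, -10-, 0-00, 0-11, 1-01, 1-10, 11--
Minterm coverage:
  m0 ⊆ 0-00 [E]
  m3 ⊆ 0-11 [E]
  m4 ⊆ -10-,0-00
  m5 ⊆ -1-1,-10-
  m7 ⊆ -1-1,0-11
  m9 ⊆ 1-01 [E]
  m10 ⊆ 1-10 [E]
  m13 ⊆ -1-1,-10-,1-01,11--
  m15 ⊆ -1-1,11--
E = {0-00, 0-11, 1-01, 1-10}

4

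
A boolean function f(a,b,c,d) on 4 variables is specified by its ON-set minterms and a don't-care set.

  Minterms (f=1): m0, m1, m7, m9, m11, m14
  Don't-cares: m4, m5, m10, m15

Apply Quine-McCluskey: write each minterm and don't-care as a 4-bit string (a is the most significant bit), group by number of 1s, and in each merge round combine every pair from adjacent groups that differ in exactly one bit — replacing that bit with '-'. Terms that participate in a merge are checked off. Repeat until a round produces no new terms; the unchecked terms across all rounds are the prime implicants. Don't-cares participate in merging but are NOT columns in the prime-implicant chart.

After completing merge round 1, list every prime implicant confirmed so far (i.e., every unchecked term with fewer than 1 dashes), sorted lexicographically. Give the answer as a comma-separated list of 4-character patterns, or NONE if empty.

[col 0] 0000*, 0001*, 0100*, 0101*, 0111*, 1001*, 1010*, 1011*, 1110*, 1111*
[col 1] -001, -111, 0-00*, 0-01*, 000-*, 01-1, 010-*, 1-10*, 1-11*, 10-1, 101-*, 111-*
[col 2] 0-0-, 1-1-
Prime implicants: -001, -111, 0-0-, 01-1, 1-1-, 10-1

NONE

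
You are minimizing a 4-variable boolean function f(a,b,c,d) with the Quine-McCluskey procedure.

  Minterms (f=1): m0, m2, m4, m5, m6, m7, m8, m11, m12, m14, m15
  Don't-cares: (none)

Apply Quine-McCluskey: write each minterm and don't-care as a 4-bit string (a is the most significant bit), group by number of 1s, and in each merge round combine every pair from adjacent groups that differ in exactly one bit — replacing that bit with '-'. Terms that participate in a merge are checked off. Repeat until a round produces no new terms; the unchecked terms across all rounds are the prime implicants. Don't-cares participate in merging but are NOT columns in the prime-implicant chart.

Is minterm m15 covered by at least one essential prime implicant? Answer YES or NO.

YES

size-2^0 implicants → 0000(✓)  0010(✓)  0100(✓)  0101(✓)  0110(✓)  0111(✓)  1000(✓)  1011(✓)  1100(✓)  1110(✓)  1111(✓)
size-2^1 implicants → -000(✓)  -100(✓)  -110(✓)  -111(✓)  0-00(✓)  0-10(✓)  00-0(✓)  01-0(✓)  01-1(✓)  010-(✓)  011-(✓)  1-00(✓)  1-11  11-0(✓)  111-(✓)
size-2^2 implicants → --00  -1-0  -11-  0--0  01--
Unchecked terms (primes): --00, -1-0, -11-, 0--0, 01--, 1-11
Minterm coverage:
  m0 ⊆ --00,0--0
  m2 ⊆ 0--0 [E]
  m4 ⊆ --00,-1-0,0--0,01--
  m5 ⊆ 01-- [E]
  m6 ⊆ -1-0,-11-,0--0,01--
  m7 ⊆ -11-,01--
  m8 ⊆ --00 [E]
  m11 ⊆ 1-11 [E]
  m12 ⊆ --00,-1-0
  m14 ⊆ -1-0,-11-
  m15 ⊆ -11-,1-11
E = {--00, 0--0, 01--, 1-11}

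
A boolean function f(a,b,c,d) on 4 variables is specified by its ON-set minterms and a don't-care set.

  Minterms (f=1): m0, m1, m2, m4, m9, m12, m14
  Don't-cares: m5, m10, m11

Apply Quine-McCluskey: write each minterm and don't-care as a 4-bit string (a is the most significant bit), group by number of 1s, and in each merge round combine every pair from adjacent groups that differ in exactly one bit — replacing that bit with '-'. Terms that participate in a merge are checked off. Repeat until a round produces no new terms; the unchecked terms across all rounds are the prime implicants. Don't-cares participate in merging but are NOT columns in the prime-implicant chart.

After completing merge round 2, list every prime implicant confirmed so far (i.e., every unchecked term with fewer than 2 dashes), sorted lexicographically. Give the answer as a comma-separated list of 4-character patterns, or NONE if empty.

-001, -010, -100, 00-0, 1-10, 10-1, 101-, 11-0

size-2^0 implicants → 0000(✓)  0001(✓)  0010(✓)  0100(✓)  0101(✓)  1001(✓)  1010(✓)  1011(✓)  1100(✓)  1110(✓)
size-2^1 implicants → -001  -010  -100  0-00(✓)  0-01(✓)  00-0  000-(✓)  010-(✓)  1-10  10-1  101-  11-0
size-2^2 implicants → 0-0-
Unchecked terms (primes): -001, -010, -100, 0-0-, 00-0, 1-10, 10-1, 101-, 11-0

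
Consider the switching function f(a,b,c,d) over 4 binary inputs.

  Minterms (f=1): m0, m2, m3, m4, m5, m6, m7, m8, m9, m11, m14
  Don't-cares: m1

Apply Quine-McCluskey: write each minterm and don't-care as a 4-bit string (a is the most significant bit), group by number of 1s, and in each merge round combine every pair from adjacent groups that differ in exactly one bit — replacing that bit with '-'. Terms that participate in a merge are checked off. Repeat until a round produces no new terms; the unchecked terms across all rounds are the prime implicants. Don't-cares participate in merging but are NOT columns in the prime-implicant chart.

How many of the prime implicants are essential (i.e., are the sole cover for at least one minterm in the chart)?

4

[col 0] 0000*, 0001*, 0010*, 0011*, 0100*, 0101*, 0110*, 0111*, 1000*, 1001*, 1011*, 1110*
[col 1] -000*, -001*, -011*, -110, 0-00*, 0-01*, 0-10*, 0-11*, 00-0*, 00-1*, 000-*, 001-*, 01-0*, 01-1*, 010-*, 011-*, 10-1*, 100-*
[col 2] -0-1, -00-, 0--0*, 0--1*, 0-0-*, 0-1-*, 00--*, 01--*
[col 3] 0---
Prime implicants: -0-1, -00-, -110, 0---
PI chart (minterm → PIs covering it):
  0 | -00-,0---
  2 | 0---  (sole → essential)
  3 | -0-1,0---
  4 | 0---  (sole → essential)
  5 | 0---  (sole → essential)
  6 | -110,0---
  7 | 0---  (sole → essential)
  8 | -00-  (sole → essential)
  9 | -0-1,-00-
  11 | -0-1  (sole → essential)
  14 | -110  (sole → essential)
Essential prime implicants: -0-1, -00-, -110, 0---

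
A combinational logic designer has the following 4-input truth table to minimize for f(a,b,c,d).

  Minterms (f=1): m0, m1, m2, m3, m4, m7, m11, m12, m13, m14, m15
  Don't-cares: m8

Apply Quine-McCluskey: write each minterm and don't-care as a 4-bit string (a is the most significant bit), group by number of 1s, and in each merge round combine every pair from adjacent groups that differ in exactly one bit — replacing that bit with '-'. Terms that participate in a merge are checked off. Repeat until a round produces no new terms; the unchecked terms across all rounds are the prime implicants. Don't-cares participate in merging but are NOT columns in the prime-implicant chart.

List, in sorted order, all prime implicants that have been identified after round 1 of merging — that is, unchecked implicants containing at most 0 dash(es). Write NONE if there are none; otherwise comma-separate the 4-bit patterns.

NONE

size-2^0 implicants → 0000(✓)  0001(✓)  0010(✓)  0011(✓)  0100(✓)  0111(✓)  1000(✓)  1011(✓)  1100(✓)  1101(✓)  1110(✓)  1111(✓)
size-2^1 implicants → -000(✓)  -011(✓)  -100(✓)  -111(✓)  0-00(✓)  0-11(✓)  00-0(✓)  00-1(✓)  000-(✓)  001-(✓)  1-00(✓)  1-11(✓)  11-0(✓)  11-1(✓)  110-(✓)  111-(✓)
size-2^2 implicants → --00  --11  00--  11--
Unchecked terms (primes): --00, --11, 00--, 11--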